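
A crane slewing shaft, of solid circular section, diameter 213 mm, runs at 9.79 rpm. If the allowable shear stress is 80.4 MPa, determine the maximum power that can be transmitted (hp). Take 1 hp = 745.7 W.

J = πd⁴/32 = π(0.213)⁴/32 = 2.021×10^-4 m⁴.
T_max = τ_allow·J/r = 8.04×10^7 × 2.021×10^-4 / 0.106 = 152600 N·m.
ω = 2π·9.79/60 = 1.025 rad/s, so P_max = T_max·ω = 1.564×10^5 W.

210 hp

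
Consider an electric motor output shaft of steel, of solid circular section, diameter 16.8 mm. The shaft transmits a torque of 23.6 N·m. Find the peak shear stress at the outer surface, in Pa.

J = πd⁴/32 = π(0.0168)⁴/32 = 7.821×10^-9 m⁴.
τ_max = T·r/J = 23.60 × 0.00840 / 7.821×10^-9 = 2.535×10^7 Pa.

2.53e7 Pa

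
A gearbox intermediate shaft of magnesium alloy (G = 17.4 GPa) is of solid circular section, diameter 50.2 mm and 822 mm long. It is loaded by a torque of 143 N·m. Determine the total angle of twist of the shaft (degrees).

0.621°

J = πd⁴/32 = π(0.0502)⁴/32 = 6.235×10^-7 m⁴.
θ = T·L/(G·J) = 143.0 × 0.822 / (17.4×10⁹ × 6.235×10^-7) = 0.01084 rad.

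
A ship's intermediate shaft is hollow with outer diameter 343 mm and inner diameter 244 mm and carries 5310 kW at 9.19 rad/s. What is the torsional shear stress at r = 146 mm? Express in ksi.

12.1 ksi

ω = 9.19 rad/s, so T = P/ω = 5310×10³ / 9.190 = 577800 N·m.
J = π(d_o⁴ − d_i⁴)/32 = π(0.343⁴ − 0.244⁴)/32 = 1.011×10^-3 m⁴.
Shear stress varies linearly with radius: τ = T·r/J = 577800 × 0.146 / 1.011×10^-3 = 8.345×10^7 Pa.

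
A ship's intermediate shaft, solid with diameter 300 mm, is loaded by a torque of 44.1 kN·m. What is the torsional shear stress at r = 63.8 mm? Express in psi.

J = πd⁴/32 = π(0.300)⁴/32 = 7.952×10^-4 m⁴.
Shear stress varies linearly with radius: τ = T·r/J = 44100 × 0.0638 / 7.952×10^-4 = 3.538×10^6 Pa.

513 psi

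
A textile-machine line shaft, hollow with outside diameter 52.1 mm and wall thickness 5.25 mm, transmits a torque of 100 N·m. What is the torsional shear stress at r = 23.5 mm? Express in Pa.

J = π(d_o⁴ − d_i⁴)/32 = π(0.0521⁴ − 0.0416⁴)/32 = 4.293×10^-7 m⁴.
Shear stress varies linearly with radius: τ = T·r/J = 100.0 × 0.0235 / 4.293×10^-7 = 5.474×10^6 Pa.

5.47e6 Pa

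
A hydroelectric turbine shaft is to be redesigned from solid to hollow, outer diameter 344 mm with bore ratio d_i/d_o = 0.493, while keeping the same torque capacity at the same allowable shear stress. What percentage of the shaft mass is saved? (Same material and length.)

21.2 %

Equal τ_max and T ⇒ the solid shaft needs d_s³ = d_o³(1−k⁴), so d_s = 344·(1−0.493⁴)^(1/3) = 337.1 mm.
Area ratio A_h/A_s = d_o²(1−k²)/d_s² = (1−k²)/(1−k⁴)^(2/3) = 0.7883.
Mass saving = 1 − 0.7883 = 21.2 %.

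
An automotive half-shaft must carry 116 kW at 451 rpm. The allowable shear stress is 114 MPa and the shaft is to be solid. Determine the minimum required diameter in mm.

ω = 2π·451/60 = 47.23 rad/s, so T = P/ω = 116×10³ / 47.23 = 2456 N·m.
For a solid shaft τ_max = 16T/(πd³), so d = (16T/(π τ_allow))^(1/3) = (16·2456/(π·1.14×10^8))^(1/3) = 0.04787 m.

47.9 mm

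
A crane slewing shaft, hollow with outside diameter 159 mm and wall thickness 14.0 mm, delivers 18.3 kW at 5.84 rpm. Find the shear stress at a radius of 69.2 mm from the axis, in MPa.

61.2 MPa

ω = 2π·5.84/60 = 0.6116 rad/s, so T = P/ω = 18.3×10³ / 0.6116 = 29920 N·m.
J = π(d_o⁴ − d_i⁴)/32 = π(0.159⁴ − 0.131⁴)/32 = 3.383×10^-5 m⁴.
Shear stress varies linearly with radius: τ = T·r/J = 29920 × 0.0692 / 3.383×10^-5 = 6.120×10^7 Pa.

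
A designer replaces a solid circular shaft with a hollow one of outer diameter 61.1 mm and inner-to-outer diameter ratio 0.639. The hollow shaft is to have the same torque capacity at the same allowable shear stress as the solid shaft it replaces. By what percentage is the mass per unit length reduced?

Equal τ_max and T ⇒ the solid shaft needs d_s³ = d_o³(1−k⁴), so d_s = 61.1·(1−0.639⁴)^(1/3) = 57.50 mm.
Area ratio A_h/A_s = d_o²(1−k²)/d_s² = (1−k²)/(1−k⁴)^(2/3) = 0.6682.
Mass saving = 1 − 0.6682 = 33.2 %.

33.2 %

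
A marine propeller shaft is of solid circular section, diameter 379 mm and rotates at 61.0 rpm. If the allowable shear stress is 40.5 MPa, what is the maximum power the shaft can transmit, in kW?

2770 kW

J = πd⁴/32 = π(0.379)⁴/32 = 2.026×10^-3 m⁴.
T_max = τ_allow·J/r = 4.05×10^7 × 2.026×10^-3 / 0.190 = 432900 N·m.
ω = 2π·61.0/60 = 6.388 rad/s, so P_max = T_max·ω = 2.765×10^6 W.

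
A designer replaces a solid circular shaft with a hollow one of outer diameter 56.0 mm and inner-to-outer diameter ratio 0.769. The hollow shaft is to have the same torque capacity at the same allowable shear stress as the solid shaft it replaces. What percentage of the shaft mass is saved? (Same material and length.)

Equal τ_max and T ⇒ the solid shaft needs d_s³ = d_o³(1−k⁴), so d_s = 56.0·(1−0.769⁴)^(1/3) = 48.52 mm.
Area ratio A_h/A_s = d_o²(1−k²)/d_s² = (1−k²)/(1−k⁴)^(2/3) = 0.5444.
Mass saving = 1 − 0.5444 = 45.6 %.

45.6 %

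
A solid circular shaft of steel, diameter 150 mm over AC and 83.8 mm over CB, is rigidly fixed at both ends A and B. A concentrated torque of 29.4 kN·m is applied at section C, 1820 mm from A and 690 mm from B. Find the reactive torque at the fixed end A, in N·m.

23400 N·m

Compatibility: T_A·a/J_AC = T_B·b/J_CB with T_A + T_B = T₀.
J_AC = 4.97×10^-5 m⁴, J_CB = 4.84×10^-6 m⁴, so T_A = T₀·(J_AC/a)/((J_AC/a)+(J_CB/b)) = 23390 N·m, T_B = 6010 N·m.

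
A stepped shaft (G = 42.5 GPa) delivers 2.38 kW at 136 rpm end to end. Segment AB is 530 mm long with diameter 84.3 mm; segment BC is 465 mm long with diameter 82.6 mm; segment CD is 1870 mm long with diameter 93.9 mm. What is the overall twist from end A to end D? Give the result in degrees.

ω = 2π·136/60 = 14.24 rad/s, so T = P/ω = 2.38×10³ / 14.24 = 167.1 N·m.
J_AB = π(0.0843)⁴/32 = 4.96×10^-6 m⁴; J_BC = π(0.0826)⁴/32 = 4.57×10^-6 m⁴; J_CD = π(0.0939)⁴/32 = 7.63×10^-6 m⁴.
θ = (T/G)·Σ L_i/J_i = (167.1/42.5×10⁹)·(0.530/4.96×10^-6 + 0.465/4.57×10^-6 + 1.87/7.63×10^-6) = 1.784×10^-3 rad.

0.102°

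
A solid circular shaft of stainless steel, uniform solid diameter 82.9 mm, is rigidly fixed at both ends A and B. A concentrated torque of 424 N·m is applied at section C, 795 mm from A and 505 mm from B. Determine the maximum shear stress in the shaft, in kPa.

With uniform GJ and both ends fixed, compatibility θ_AC = θ_CB gives T_A·a = T_B·b, together with T_A + T_B = T₀.
T_A = T₀·b/(a+b) = 424.0·505/1300 = 164.7 N·m; T_B = 259.3 N·m.
τ in each portion: τ_AC = 1.47×10^6 Pa, τ_CB = 2.32×10^6 Pa; maximum is in CB.
τ_max = T_CB·r/J = 259.3·0.0415/4.64×10^-6 = 2.318×10^6 Pa.

2320 kPa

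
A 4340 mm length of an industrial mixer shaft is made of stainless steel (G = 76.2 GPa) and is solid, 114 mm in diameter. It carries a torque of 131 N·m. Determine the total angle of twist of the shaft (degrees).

J = πd⁴/32 = π(0.114)⁴/32 = 1.658×10^-5 m⁴.
θ = T·L/(G·J) = 131.0 × 4.34 / (76.2×10⁹ × 1.658×10^-5) = 4.500×10^-4 rad.

0.0258°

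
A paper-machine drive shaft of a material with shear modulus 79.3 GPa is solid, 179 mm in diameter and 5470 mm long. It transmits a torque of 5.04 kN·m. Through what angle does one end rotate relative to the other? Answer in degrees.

0.198°

J = πd⁴/32 = π(0.179)⁴/32 = 1.008×10^-4 m⁴.
θ = T·L/(G·J) = 5040 × 5.47 / (79.3×10⁹ × 1.008×10^-4) = 3.449×10^-3 rad.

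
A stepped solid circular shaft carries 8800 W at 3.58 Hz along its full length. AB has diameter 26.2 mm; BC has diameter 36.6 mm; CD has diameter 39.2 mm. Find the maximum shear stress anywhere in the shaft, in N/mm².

111 N/mm²

ω = 2π·3.58 = 22.49 rad/s, so T = P/ω = 8800 / 22.49 = 391.2 N·m.
Under the same torque, τ_max = 16T/(πd³) is largest where d is smallest — segment AB (d = 26.2 mm).
τ_max = 16·391.2/(π·(0.0262)³) = 1.108×10^8 Pa.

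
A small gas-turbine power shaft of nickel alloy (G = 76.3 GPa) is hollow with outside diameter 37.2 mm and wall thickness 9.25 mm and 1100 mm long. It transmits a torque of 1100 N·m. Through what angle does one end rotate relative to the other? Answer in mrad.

J = π(d_o⁴ − d_i⁴)/32 = π(0.0372⁴ − 0.0187⁴)/32 = 1.760×10^-7 m⁴.
θ = T·L/(G·J) = 1100 × 1.10 / (76.3×10⁹ × 1.760×10^-7) = 0.09010 rad.

90.1 mrad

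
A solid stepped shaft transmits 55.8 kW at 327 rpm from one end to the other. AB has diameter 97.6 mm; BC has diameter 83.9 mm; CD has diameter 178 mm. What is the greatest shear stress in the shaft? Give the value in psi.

2040 psi

ω = 2π·327/60 = 34.24 rad/s, so T = P/ω = 55.8×10³ / 34.24 = 1630 N·m.
Under the same torque, τ_max = 16T/(πd³) is largest where d is smallest — segment BC (d = 83.9 mm).
τ_max = 16·1630/(π·(0.0839)³) = 1.405×10^7 Pa.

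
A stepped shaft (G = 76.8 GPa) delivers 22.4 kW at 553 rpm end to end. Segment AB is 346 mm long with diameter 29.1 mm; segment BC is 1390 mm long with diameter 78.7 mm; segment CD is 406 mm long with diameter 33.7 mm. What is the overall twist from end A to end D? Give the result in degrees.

2.45°

ω = 2π·553/60 = 57.91 rad/s, so T = P/ω = 22.4×10³ / 57.91 = 386.8 N·m.
J_AB = π(0.0291)⁴/32 = 7.04×10^-8 m⁴; J_BC = π(0.0787)⁴/32 = 3.77×10^-6 m⁴; J_CD = π(0.0337)⁴/32 = 1.27×10^-7 m⁴.
θ = (T/G)·Σ L_i/J_i = (386.8/76.8×10⁹)·(0.346/7.04×10^-8 + 1.39/3.77×10^-6 + 0.406/1.27×10^-7) = 0.04276 rad.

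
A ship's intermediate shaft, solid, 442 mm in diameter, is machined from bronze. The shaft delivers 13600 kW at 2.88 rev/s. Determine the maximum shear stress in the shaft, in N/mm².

ω = 2π·2.88 = 18.10 rad/s, so T = P/ω = 13600×10³ / 18.10 = 751600 N·m.
J = πd⁴/32 = π(0.442)⁴/32 = 3.747×10^-3 m⁴.
τ_max = T·r/J = 751600 × 0.221 / 3.747×10^-3 = 4.433×10^7 Pa.

44.3 N/mm²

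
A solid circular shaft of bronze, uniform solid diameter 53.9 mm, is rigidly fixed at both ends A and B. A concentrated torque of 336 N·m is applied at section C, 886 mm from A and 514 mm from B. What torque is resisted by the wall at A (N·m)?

123 N·m

With uniform GJ and both ends fixed, compatibility θ_AC = θ_CB gives T_A·a = T_B·b, together with T_A + T_B = T₀.
T_A = T₀·b/(a+b) = 336.0·514/1400 = 123.4 N·m; T_B = 212.6 N·m.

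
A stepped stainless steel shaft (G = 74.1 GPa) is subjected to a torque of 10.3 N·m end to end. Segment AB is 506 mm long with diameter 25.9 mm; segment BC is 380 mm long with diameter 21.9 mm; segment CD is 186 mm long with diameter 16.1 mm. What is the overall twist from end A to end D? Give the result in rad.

J_AB = π(0.0259)⁴/32 = 4.42×10^-8 m⁴; J_BC = π(0.0219)⁴/32 = 2.26×10^-8 m⁴; J_CD = π(0.0161)⁴/32 = 6.60×10^-9 m⁴.
θ = (T/G)·Σ L_i/J_i = (10.30/74.1×10⁹)·(0.506/4.42×10^-8 + 0.380/2.26×10^-8 + 0.186/6.60×10^-9) = 7.851×10^-3 rad.

0.00785 rad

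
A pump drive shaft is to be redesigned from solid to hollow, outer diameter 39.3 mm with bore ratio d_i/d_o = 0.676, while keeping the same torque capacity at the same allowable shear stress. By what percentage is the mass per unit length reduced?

36.5 %

Equal τ_max and T ⇒ the solid shaft needs d_s³ = d_o³(1−k⁴), so d_s = 39.3·(1−0.676⁴)^(1/3) = 36.35 mm.
Area ratio A_h/A_s = d_o²(1−k²)/d_s² = (1−k²)/(1−k⁴)^(2/3) = 0.6348.
Mass saving = 1 − 0.6348 = 36.5 %.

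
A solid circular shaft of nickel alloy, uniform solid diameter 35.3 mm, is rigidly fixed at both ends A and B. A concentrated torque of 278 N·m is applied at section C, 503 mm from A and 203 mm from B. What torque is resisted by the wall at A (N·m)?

With uniform GJ and both ends fixed, compatibility θ_AC = θ_CB gives T_A·a = T_B·b, together with T_A + T_B = T₀.
T_A = T₀·b/(a+b) = 278.0·203/706.0 = 79.93 N·m; T_B = 198.1 N·m.

79.9 N·m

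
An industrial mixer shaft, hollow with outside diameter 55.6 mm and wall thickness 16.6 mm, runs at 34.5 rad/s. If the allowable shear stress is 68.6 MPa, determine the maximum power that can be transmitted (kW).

77.8 kW

J = π(d_o⁴ − d_i⁴)/32 = π(0.0556⁴ − 0.0224⁴)/32 = 9.135×10^-7 m⁴.
T_max = τ_allow·J/r = 6.86×10^7 × 9.135×10^-7 / 0.0278 = 2254 N·m.
ω = 34.5 rad/s, so P_max = T_max·ω = 7.777×10^4 W.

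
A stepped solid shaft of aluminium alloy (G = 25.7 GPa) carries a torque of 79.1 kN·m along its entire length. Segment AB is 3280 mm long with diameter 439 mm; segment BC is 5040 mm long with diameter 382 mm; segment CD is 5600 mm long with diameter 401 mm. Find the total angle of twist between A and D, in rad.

J_AB = π(0.439)⁴/32 = 3.65×10^-3 m⁴; J_BC = π(0.382)⁴/32 = 2.09×10^-3 m⁴; J_CD = π(0.401)⁴/32 = 2.54×10^-3 m⁴.
θ = (T/G)·Σ L_i/J_i = (79100/25.7×10⁹)·(3.28/3.65×10^-3 + 5.04/2.09×10^-3 + 5.60/2.54×10^-3) = 0.01698 rad.

0.0170 rad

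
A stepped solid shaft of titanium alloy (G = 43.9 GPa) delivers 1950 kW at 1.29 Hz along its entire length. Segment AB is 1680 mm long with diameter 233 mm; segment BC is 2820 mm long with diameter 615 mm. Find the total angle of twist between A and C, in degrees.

1.89°

ω = 2π·1.29 = 8.105 rad/s, so T = P/ω = 1950×10³ / 8.105 = 240600 N·m.
J_AB = π(0.233)⁴/32 = 2.89×10^-4 m⁴; J_BC = π(0.615)⁴/32 = 0.0140 m⁴.
θ = (T/G)·Σ L_i/J_i = (240600/43.9×10⁹)·(1.68/2.89×10^-4 + 2.82/0.0140) = 0.03292 rad.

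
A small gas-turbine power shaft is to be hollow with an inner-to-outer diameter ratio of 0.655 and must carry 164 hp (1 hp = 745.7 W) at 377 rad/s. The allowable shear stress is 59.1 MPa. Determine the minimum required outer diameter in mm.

ω = 377 rad/s, so T = P/ω = 164×745.7 / 377.0 = 324.4 N·m.
For a hollow shaft with d_i/d_o = 0.655: τ_max = 16T/(π d_o³ (1−k⁴)), so d_o = [16T/(π τ_allow (1−k⁴))]^(1/3) = [16·324.4/(π·5.91×10^7·0.8159)]^(1/3) = 0.03248 m.

32.5 mm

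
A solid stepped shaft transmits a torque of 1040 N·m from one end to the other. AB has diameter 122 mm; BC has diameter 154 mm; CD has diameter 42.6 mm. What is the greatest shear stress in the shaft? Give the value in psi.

9940 psi

Under the same torque, τ_max = 16T/(πd³) is largest where d is smallest — segment CD (d = 42.6 mm).
τ_max = 16·1040/(π·(0.0426)³) = 6.851×10^7 Pa.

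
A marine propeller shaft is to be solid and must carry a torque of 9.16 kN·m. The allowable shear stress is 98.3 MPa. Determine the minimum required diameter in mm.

78.0 mm

For a solid shaft τ_max = 16T/(πd³), so d = (16T/(π τ_allow))^(1/3) = (16·9160/(π·9.83×10^7))^(1/3) = 0.07800 m.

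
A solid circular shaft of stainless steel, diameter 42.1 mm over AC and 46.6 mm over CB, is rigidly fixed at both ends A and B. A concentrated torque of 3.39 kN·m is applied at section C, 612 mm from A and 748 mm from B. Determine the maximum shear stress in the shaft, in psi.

15100 psi

Compatibility: T_A·a/J_AC = T_B·b/J_CB with T_A + T_B = T₀.
J_AC = 3.08×10^-7 m⁴, J_CB = 4.63×10^-7 m⁴, so T_A = T₀·(J_AC/a)/((J_AC/a)+(J_CB/b)) = 1521 N·m, T_B = 1869 N·m.
τ in each portion: τ_AC = 1.04×10^8 Pa, τ_CB = 9.40×10^7 Pa; maximum is in AC.
τ_max = T_AC·r/J = 1521·0.0210/3.08×10^-7 = 1.038×10^8 Pa.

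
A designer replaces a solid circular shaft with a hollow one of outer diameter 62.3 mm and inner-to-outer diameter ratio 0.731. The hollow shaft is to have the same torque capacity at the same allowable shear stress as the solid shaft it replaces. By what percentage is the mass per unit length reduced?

Equal τ_max and T ⇒ the solid shaft needs d_s³ = d_o³(1−k⁴), so d_s = 62.3·(1−0.731⁴)^(1/3) = 55.69 mm.
Area ratio A_h/A_s = d_o²(1−k²)/d_s² = (1−k²)/(1−k⁴)^(2/3) = 0.5826.
Mass saving = 1 − 0.5826 = 41.7 %.

41.7 %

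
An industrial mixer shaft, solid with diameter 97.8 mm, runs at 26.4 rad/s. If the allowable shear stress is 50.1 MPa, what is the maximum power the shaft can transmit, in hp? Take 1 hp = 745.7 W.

326 hp

J = πd⁴/32 = π(0.0978)⁴/32 = 8.982×10^-6 m⁴.
T_max = τ_allow·J/r = 5.01×10^7 × 8.982×10^-6 / 0.0489 = 9202 N·m.
ω = 26.4 rad/s, so P_max = T_max·ω = 2.429×10^5 W.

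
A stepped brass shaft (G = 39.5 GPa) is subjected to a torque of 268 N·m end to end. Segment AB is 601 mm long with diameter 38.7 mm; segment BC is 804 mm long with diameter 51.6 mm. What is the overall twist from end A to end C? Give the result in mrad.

J_AB = π(0.0387)⁴/32 = 2.20×10^-7 m⁴; J_BC = π(0.0516)⁴/32 = 6.96×10^-7 m⁴.
θ = (T/G)·Σ L_i/J_i = (268.0/39.5×10⁹)·(0.601/2.20×10^-7 + 0.804/6.96×10^-7) = 0.02635 rad.

26.4 mrad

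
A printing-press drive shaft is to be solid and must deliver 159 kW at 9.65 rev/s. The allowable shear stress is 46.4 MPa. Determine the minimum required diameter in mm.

ω = 2π·9.65 = 60.63 rad/s, so T = P/ω = 159×10³ / 60.63 = 2622 N·m.
For a solid shaft τ_max = 16T/(πd³), so d = (16T/(π τ_allow))^(1/3) = (16·2622/(π·4.64×10^7))^(1/3) = 0.06603 m.

66.0 mm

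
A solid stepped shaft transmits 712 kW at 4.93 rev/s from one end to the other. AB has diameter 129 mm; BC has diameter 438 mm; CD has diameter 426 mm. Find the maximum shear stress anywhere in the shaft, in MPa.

54.5 MPa

ω = 2π·4.93 = 30.98 rad/s, so T = P/ω = 712×10³ / 30.98 = 22990 N·m.
Under the same torque, τ_max = 16T/(πd³) is largest where d is smallest — segment AB (d = 129 mm).
τ_max = 16·22990/(π·(0.129)³) = 5.453×10^7 Pa.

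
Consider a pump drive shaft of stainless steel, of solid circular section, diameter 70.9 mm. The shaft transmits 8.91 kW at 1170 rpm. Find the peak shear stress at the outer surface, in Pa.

ω = 2π·1170/60 = 122.5 rad/s, so T = P/ω = 8.91×10³ / 122.5 = 72.72 N·m.
J = πd⁴/32 = π(0.0709)⁴/32 = 2.481×10^-6 m⁴.
τ_max = T·r/J = 72.72 × 0.0355 / 2.481×10^-6 = 1.039×10^6 Pa.

1.04e6 Pa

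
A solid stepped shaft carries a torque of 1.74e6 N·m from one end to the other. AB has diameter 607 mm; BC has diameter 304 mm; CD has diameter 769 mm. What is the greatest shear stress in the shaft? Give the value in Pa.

Under the same torque, τ_max = 16T/(πd³) is largest where d is smallest — segment BC (d = 304 mm).
τ_max = 16·1.740e6/(π·(0.304)³) = 3.154×10^8 Pa.

3.15e8 Pa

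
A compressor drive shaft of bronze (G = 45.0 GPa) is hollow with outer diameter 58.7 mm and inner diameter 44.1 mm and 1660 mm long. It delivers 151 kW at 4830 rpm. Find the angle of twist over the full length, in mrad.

ω = 2π·4830/60 = 505.8 rad/s, so T = P/ω = 151×10³ / 505.8 = 298.5 N·m.
J = π(d_o⁴ − d_i⁴)/32 = π(0.0587⁴ − 0.0441⁴)/32 = 7.943×10^-7 m⁴.
θ = T·L/(G·J) = 298.5 × 1.66 / (45.0×10⁹ × 7.943×10^-7) = 0.01387 rad.

13.9 mrad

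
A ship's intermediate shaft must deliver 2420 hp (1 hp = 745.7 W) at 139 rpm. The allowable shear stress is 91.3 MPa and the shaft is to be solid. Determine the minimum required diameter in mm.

191 mm

ω = 2π·139/60 = 14.56 rad/s, so T = P/ω = 2420×745.7 / 14.56 = 124000 N·m.
For a solid shaft τ_max = 16T/(πd³), so d = (16T/(π τ_allow))^(1/3) = (16·124000/(π·9.13×10^7))^(1/3) = 0.1905 m.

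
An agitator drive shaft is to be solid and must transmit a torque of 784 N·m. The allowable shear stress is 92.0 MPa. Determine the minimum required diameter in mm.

For a solid shaft τ_max = 16T/(πd³), so d = (16T/(π τ_allow))^(1/3) = (16·784.0/(π·9.20×10^7))^(1/3) = 0.03514 m.

35.1 mm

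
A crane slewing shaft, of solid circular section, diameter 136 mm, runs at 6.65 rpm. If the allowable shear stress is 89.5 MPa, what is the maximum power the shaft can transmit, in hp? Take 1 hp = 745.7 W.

41.3 hp

J = πd⁴/32 = π(0.136)⁴/32 = 3.359×10^-5 m⁴.
T_max = τ_allow·J/r = 8.95×10^7 × 3.359×10^-5 / 0.0680 = 44200 N·m.
ω = 2π·6.65/60 = 0.6964 rad/s, so P_max = T_max·ω = 3.078×10^4 W.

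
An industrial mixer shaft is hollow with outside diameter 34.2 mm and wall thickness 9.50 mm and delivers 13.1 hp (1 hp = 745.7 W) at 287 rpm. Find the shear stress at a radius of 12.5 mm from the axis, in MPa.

ω = 2π·287/60 = 30.05 rad/s, so T = P/ω = 13.1×745.7 / 30.05 = 325.0 N·m.
J = π(d_o⁴ − d_i⁴)/32 = π(0.0342⁴ − 0.0152⁴)/32 = 1.291×10^-7 m⁴.
Shear stress varies linearly with radius: τ = T·r/J = 325.0 × 0.0125 / 1.291×10^-7 = 3.148×10^7 Pa.

31.5 MPa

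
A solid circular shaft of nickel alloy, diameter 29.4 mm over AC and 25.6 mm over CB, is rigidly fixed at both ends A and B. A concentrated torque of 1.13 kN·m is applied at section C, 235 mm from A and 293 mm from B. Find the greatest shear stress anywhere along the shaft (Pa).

Compatibility: T_A·a/J_AC = T_B·b/J_CB with T_A + T_B = T₀.
J_AC = 7.33×10^-8 m⁴, J_CB = 4.22×10^-8 m⁴, so T_A = T₀·(J_AC/a)/((J_AC/a)+(J_CB/b)) = 773.4 N·m, T_B = 356.6 N·m.
τ in each portion: τ_AC = 1.55×10^8 Pa, τ_CB = 1.08×10^8 Pa; maximum is in AC.
τ_max = T_AC·r/J = 773.4·0.0147/7.33×10^-8 = 1.550×10^8 Pa.

1.55e8 Pa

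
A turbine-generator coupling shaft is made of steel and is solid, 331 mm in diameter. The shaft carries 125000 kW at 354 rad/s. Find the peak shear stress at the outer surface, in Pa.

4.96e7 Pa

ω = 354 rad/s, so T = P/ω = 125000×10³ / 354.0 = 353100 N·m.
J = πd⁴/32 = π(0.331)⁴/32 = 1.178×10^-3 m⁴.
τ_max = T·r/J = 353100 × 0.166 / 1.178×10^-3 = 4.959×10^7 Pa.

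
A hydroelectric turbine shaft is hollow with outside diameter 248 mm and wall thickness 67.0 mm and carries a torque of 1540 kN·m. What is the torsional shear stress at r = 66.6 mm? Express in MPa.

289 MPa

J = π(d_o⁴ − d_i⁴)/32 = π(0.248⁴ − 0.114⁴)/32 = 3.548×10^-4 m⁴.
Shear stress varies linearly with radius: τ = T·r/J = 1.540e6 × 0.0666 / 3.548×10^-4 = 2.891×10^8 Pa.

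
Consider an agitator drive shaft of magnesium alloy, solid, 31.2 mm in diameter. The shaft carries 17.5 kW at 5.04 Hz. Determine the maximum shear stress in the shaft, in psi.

ω = 2π·5.04 = 31.67 rad/s, so T = P/ω = 17.5×10³ / 31.67 = 552.6 N·m.
J = πd⁴/32 = π(0.0312)⁴/32 = 9.303×10^-8 m⁴.
τ_max = T·r/J = 552.6 × 0.0156 / 9.303×10^-8 = 9.267×10^7 Pa.

13400 psi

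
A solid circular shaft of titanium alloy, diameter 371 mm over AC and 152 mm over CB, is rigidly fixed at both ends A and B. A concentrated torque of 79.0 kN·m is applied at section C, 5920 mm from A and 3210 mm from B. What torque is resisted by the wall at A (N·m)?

75100 N·m

Compatibility: T_A·a/J_AC = T_B·b/J_CB with T_A + T_B = T₀.
J_AC = 1.86×10^-3 m⁴, J_CB = 5.24×10^-5 m⁴, so T_A = T₀·(J_AC/a)/((J_AC/a)+(J_CB/b)) = 75100 N·m, T_B = 3902 N·m.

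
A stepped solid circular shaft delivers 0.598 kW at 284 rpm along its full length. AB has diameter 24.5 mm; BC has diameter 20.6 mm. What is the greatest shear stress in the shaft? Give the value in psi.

ω = 2π·284/60 = 29.74 rad/s, so T = P/ω = 0.598×10³ / 29.74 = 20.11 N·m.
Under the same torque, τ_max = 16T/(πd³) is largest where d is smallest — segment BC (d = 20.6 mm).
τ_max = 16·20.11/(π·(0.0206)³) = 1.171×10^7 Pa.

1700 psi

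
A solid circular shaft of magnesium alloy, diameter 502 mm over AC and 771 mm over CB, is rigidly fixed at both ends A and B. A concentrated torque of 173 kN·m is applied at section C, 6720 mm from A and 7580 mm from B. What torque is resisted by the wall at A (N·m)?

29200 N·m

Compatibility: T_A·a/J_AC = T_B·b/J_CB with T_A + T_B = T₀.
J_AC = 6.23×10^-3 m⁴, J_CB = 0.0347 m⁴, so T_A = T₀·(J_AC/a)/((J_AC/a)+(J_CB/b)) = 29160 N·m, T_B = 143800 N·m.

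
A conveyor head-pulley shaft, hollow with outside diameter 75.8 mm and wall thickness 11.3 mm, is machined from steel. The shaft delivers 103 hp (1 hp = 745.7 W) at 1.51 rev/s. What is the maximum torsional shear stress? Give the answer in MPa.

ω = 2π·1.51 = 9.488 rad/s, so T = P/ω = 103×745.7 / 9.488 = 8096 N·m.
J = π(d_o⁴ − d_i⁴)/32 = π(0.0758⁴ − 0.0532⁴)/32 = 2.455×10^-6 m⁴.
τ_max = T·r/J = 8096 × 0.0379 / 2.455×10^-6 = 1.250×10^8 Pa.

125 MPa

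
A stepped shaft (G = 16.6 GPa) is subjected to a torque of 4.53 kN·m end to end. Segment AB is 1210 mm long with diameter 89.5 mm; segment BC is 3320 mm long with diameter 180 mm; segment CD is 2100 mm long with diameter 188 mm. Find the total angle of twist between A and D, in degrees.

J_AB = π(0.0895)⁴/32 = 6.30×10^-6 m⁴; J_BC = π(0.180)⁴/32 = 1.03×10^-4 m⁴; J_CD = π(0.188)⁴/32 = 1.23×10^-4 m⁴.
θ = (T/G)·Σ L_i/J_i = (4530/16.6×10⁹)·(1.21/6.30×10^-6 + 3.32/1.03×10^-4 + 2.10/1.23×10^-4) = 0.06588 rad.

3.77°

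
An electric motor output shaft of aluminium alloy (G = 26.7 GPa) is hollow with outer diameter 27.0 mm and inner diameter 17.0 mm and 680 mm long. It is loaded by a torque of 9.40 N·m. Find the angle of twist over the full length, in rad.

0.00544 rad

J = π(d_o⁴ − d_i⁴)/32 = π(0.0270⁴ − 0.0170⁴)/32 = 4.397×10^-8 m⁴.
θ = T·L/(G·J) = 9.400 × 0.680 / (26.7×10⁹ × 4.397×10^-8) = 5.444×10^-3 rad.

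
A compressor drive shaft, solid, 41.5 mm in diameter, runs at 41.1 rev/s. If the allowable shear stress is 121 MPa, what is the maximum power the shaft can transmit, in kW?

J = πd⁴/32 = π(0.0415)⁴/32 = 2.912×10^-7 m⁴.
T_max = τ_allow·J/r = 1.21×10^8 × 2.912×10^-7 / 0.0208 = 1698 N·m.
ω = 2π·41.1 = 258.2 rad/s, so P_max = T_max·ω = 4.385×10^5 W.

439 kW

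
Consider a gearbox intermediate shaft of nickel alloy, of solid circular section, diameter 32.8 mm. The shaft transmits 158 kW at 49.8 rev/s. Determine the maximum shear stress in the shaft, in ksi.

ω = 2π·49.8 = 312.9 rad/s, so T = P/ω = 158×10³ / 312.9 = 504.9 N·m.
J = πd⁴/32 = π(0.0328)⁴/32 = 1.136×10^-7 m⁴.
τ_max = T·r/J = 504.9 × 0.0164 / 1.136×10^-7 = 7.288×10^7 Pa.

10.6 ksi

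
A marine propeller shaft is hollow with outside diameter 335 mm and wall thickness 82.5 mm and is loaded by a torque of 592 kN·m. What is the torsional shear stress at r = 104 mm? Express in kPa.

53300 kPa

J = π(d_o⁴ − d_i⁴)/32 = π(0.335⁴ − 0.170⁴)/32 = 1.154×10^-3 m⁴.
Shear stress varies linearly with radius: τ = T·r/J = 592000 × 0.104 / 1.154×10^-3 = 5.333×10^7 Pa.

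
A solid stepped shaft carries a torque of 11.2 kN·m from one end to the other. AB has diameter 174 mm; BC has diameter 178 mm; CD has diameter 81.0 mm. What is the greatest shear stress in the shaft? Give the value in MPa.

107 MPa

Under the same torque, τ_max = 16T/(πd³) is largest where d is smallest — segment CD (d = 81.0 mm).
τ_max = 16·11200/(π·(0.0810)³) = 1.073×10^8 Pa.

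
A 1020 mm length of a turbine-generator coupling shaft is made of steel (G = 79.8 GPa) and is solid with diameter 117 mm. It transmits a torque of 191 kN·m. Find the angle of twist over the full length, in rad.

J = πd⁴/32 = π(0.117)⁴/32 = 1.840×10^-5 m⁴.
θ = T·L/(G·J) = 191000 × 1.02 / (79.8×10⁹ × 1.840×10^-5) = 0.1327 rad.

0.133 rad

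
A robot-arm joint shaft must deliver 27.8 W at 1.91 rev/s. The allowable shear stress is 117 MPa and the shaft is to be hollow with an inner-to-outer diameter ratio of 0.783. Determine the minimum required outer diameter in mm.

5.45 mm

ω = 2π·1.91 = 12.00 rad/s, so T = P/ω = 27.8 / 12.00 = 2.316 N·m.
For a hollow shaft with d_i/d_o = 0.783: τ_max = 16T/(π d_o³ (1−k⁴)), so d_o = [16T/(π τ_allow (1−k⁴))]^(1/3) = [16·2.316/(π·1.17×10^8·0.6241)]^(1/3) = 0.005446 m.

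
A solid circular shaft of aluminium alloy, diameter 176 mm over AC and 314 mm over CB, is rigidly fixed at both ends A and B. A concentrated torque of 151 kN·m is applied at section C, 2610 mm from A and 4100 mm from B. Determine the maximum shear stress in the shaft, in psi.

Compatibility: T_A·a/J_AC = T_B·b/J_CB with T_A + T_B = T₀.
J_AC = 9.42×10^-5 m⁴, J_CB = 9.54×10^-4 m⁴, so T_A = T₀·(J_AC/a)/((J_AC/a)+(J_CB/b)) = 20270 N·m, T_B = 130700 N·m.
τ in each portion: τ_AC = 1.89×10^7 Pa, τ_CB = 2.15×10^7 Pa; maximum is in CB.
τ_max = T_CB·r/J = 130700·0.157/9.54×10^-4 = 2.151×10^7 Pa.

3120 psi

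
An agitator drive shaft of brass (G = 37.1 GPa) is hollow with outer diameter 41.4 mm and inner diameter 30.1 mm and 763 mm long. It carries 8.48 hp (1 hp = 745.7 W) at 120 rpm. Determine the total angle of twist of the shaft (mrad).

49.8 mrad

ω = 2π·120/60 = 12.57 rad/s, so T = P/ω = 8.48×745.7 / 12.57 = 503.2 N·m.
J = π(d_o⁴ − d_i⁴)/32 = π(0.0414⁴ − 0.0301⁴)/32 = 2.078×10^-7 m⁴.
θ = T·L/(G·J) = 503.2 × 0.763 / (37.1×10⁹ × 2.078×10^-7) = 0.04980 rad.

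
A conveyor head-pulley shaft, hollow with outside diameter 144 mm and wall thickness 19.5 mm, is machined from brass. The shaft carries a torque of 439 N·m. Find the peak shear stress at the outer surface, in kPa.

1040 kPa

J = π(d_o⁴ − d_i⁴)/32 = π(0.144⁴ − 0.105⁴)/32 = 3.028×10^-5 m⁴.
τ_max = T·r/J = 439.0 × 0.0720 / 3.028×10^-5 = 1.044×10^6 Pa.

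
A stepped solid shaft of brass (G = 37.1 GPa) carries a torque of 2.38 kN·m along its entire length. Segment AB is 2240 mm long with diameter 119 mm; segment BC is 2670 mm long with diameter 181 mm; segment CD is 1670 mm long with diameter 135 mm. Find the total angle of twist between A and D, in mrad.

12.2 mrad

J_AB = π(0.119)⁴/32 = 1.97×10^-5 m⁴; J_BC = π(0.181)⁴/32 = 1.05×10^-4 m⁴; J_CD = π(0.135)⁴/32 = 3.26×10^-5 m⁴.
θ = (T/G)·Σ L_i/J_i = (2380/37.1×10⁹)·(2.24/1.97×10^-5 + 2.67/1.05×10^-4 + 1.67/3.26×10^-5) = 0.01221 rad.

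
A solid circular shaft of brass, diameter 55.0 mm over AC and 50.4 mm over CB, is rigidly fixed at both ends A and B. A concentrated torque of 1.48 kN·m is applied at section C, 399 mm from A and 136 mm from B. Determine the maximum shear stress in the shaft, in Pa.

3.97e7 Pa

Compatibility: T_A·a/J_AC = T_B·b/J_CB with T_A + T_B = T₀.
J_AC = 8.98×10^-7 m⁴, J_CB = 6.33×10^-7 m⁴, so T_A = T₀·(J_AC/a)/((J_AC/a)+(J_CB/b)) = 482.3 N·m, T_B = 997.7 N·m.
τ in each portion: τ_AC = 1.48×10^7 Pa, τ_CB = 3.97×10^7 Pa; maximum is in CB.
τ_max = T_CB·r/J = 997.7·0.0252/6.33×10^-7 = 3.969×10^7 Pa.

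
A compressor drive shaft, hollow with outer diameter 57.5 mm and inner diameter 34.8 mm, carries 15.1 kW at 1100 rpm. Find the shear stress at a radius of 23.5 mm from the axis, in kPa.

ω = 2π·1100/60 = 115.2 rad/s, so T = P/ω = 15.1×10³ / 115.2 = 131.1 N·m.
J = π(d_o⁴ − d_i⁴)/32 = π(0.0575⁴ − 0.0348⁴)/32 = 9.292×10^-7 m⁴.
Shear stress varies linearly with radius: τ = T·r/J = 131.1 × 0.0235 / 9.292×10^-7 = 3.315×10^6 Pa.

3320 kPa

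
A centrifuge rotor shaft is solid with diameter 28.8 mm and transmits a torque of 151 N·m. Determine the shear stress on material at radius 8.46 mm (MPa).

18.9 MPa

J = πd⁴/32 = π(0.0288)⁴/32 = 6.754×10^-8 m⁴.
Shear stress varies linearly with radius: τ = T·r/J = 151.0 × 0.00846 / 6.754×10^-8 = 1.891×10^7 Pa.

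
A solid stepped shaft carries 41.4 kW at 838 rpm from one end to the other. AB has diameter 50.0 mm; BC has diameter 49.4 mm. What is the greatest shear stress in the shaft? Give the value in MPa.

19.9 MPa

ω = 2π·838/60 = 87.76 rad/s, so T = P/ω = 41.4×10³ / 87.76 = 471.8 N·m.
Under the same torque, τ_max = 16T/(πd³) is largest where d is smallest — segment BC (d = 49.4 mm).
τ_max = 16·471.8/(π·(0.0494)³) = 1.993×10^7 Pa.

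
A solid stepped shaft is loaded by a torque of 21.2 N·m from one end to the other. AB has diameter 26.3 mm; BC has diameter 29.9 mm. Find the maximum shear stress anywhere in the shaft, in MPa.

Under the same torque, τ_max = 16T/(πd³) is largest where d is smallest — segment AB (d = 26.3 mm).
τ_max = 16·21.20/(π·(0.0263)³) = 5.935×10^6 Pa.

5.94 MPa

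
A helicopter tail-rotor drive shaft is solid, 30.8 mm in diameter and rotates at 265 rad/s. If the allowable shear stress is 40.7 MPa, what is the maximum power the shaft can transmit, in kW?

61.9 kW

J = πd⁴/32 = π(0.0308)⁴/32 = 8.835×10^-8 m⁴.
T_max = τ_allow·J/r = 4.07×10^7 × 8.835×10^-8 / 0.0154 = 233.5 N·m.
ω = 265 rad/s, so P_max = T_max·ω = 6.188×10^4 W.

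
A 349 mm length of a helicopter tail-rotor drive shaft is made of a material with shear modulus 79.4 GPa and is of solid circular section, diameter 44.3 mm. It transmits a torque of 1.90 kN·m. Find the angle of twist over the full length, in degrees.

1.27°

J = πd⁴/32 = π(0.0443)⁴/32 = 3.781×10^-7 m⁴.
θ = T·L/(G·J) = 1900 × 0.349 / (79.4×10⁹ × 3.781×10^-7) = 0.02209 rad.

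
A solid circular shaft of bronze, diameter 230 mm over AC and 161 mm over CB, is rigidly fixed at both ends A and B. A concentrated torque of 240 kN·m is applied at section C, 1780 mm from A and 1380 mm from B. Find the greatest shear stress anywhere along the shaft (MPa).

Compatibility: T_A·a/J_AC = T_B·b/J_CB with T_A + T_B = T₀.
J_AC = 2.75×10^-4 m⁴, J_CB = 6.60×10^-5 m⁴, so T_A = T₀·(J_AC/a)/((J_AC/a)+(J_CB/b)) = 183200 N·m, T_B = 56750 N·m.
τ in each portion: τ_AC = 7.67×10^7 Pa, τ_CB = 6.93×10^7 Pa; maximum is in AC.
τ_max = T_AC·r/J = 183200·0.115/2.75×10^-4 = 7.671×10^7 Pa.

76.7 MPa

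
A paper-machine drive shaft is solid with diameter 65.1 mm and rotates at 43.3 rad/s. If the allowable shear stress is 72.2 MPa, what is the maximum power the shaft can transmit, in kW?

J = πd⁴/32 = π(0.0651)⁴/32 = 1.763×10^-6 m⁴.
T_max = τ_allow·J/r = 7.22×10^7 × 1.763×10^-6 / 0.0325 = 3911 N·m.
ω = 43.3 rad/s, so P_max = T_max·ω = 1.694×10^5 W.

169 kW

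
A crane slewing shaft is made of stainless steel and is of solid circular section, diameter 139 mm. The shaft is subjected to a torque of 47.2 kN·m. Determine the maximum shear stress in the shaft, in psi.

13000 psi

J = πd⁴/32 = π(0.139)⁴/32 = 3.665×10^-5 m⁴.
τ_max = T·r/J = 47200 × 0.0695 / 3.665×10^-5 = 8.951×10^7 Pa.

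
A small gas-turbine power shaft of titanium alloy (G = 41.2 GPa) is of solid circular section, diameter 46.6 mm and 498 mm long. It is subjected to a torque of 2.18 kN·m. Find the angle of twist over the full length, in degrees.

3.26°

J = πd⁴/32 = π(0.0466)⁴/32 = 4.630×10^-7 m⁴.
θ = T·L/(G·J) = 2180 × 0.498 / (41.2×10⁹ × 4.630×10^-7) = 0.05692 rad.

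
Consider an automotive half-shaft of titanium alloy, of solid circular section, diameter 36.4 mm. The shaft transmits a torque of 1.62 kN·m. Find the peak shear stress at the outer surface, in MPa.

J = πd⁴/32 = π(0.0364)⁴/32 = 1.723×10^-7 m⁴.
τ_max = T·r/J = 1620 × 0.0182 / 1.723×10^-7 = 1.711×10^8 Pa.

171 MPa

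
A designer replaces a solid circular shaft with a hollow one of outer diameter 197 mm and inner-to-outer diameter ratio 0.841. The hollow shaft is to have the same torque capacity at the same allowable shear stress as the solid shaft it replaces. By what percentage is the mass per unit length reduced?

53.5 %

Equal τ_max and T ⇒ the solid shaft needs d_s³ = d_o³(1−k⁴), so d_s = 197·(1−0.841⁴)^(1/3) = 156.3 mm.
Area ratio A_h/A_s = d_o²(1−k²)/d_s² = (1−k²)/(1−k⁴)^(2/3) = 0.4648.
Mass saving = 1 − 0.4648 = 53.5 %.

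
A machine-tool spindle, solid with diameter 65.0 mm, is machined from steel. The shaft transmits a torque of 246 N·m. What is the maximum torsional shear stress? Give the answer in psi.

662 psi

J = πd⁴/32 = π(0.0650)⁴/32 = 1.752×10^-6 m⁴.
τ_max = T·r/J = 246.0 × 0.0325 / 1.752×10^-6 = 4.562×10^6 Pa.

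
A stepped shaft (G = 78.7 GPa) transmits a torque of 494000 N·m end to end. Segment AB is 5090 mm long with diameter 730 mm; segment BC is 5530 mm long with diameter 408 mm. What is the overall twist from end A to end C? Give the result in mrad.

J_AB = π(0.730)⁴/32 = 0.0279 m⁴; J_BC = π(0.408)⁴/32 = 2.72×10^-3 m⁴.
θ = (T/G)·Σ L_i/J_i = (494000/78.7×10⁹)·(5.09/0.0279 + 5.53/2.72×10^-3) = 0.01391 rad.

13.9 mrad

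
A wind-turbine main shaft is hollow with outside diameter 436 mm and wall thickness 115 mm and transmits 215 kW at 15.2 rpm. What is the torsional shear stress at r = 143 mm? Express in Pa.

ω = 2π·15.2/60 = 1.592 rad/s, so T = P/ω = 215×10³ / 1.592 = 135100 N·m.
J = π(d_o⁴ − d_i⁴)/32 = π(0.436⁴ − 0.206⁴)/32 = 3.371×10^-3 m⁴.
Shear stress varies linearly with radius: τ = T·r/J = 135100 × 0.143 / 3.371×10^-3 = 5.730×10^6 Pa.

5.73e6 Pa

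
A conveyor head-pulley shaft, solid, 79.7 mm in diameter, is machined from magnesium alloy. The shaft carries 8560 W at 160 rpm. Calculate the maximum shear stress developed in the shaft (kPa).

ω = 2π·160/60 = 16.76 rad/s, so T = P/ω = 8560 / 16.76 = 510.9 N·m.
J = πd⁴/32 = π(0.0797)⁴/32 = 3.961×10^-6 m⁴.
τ_max = T·r/J = 510.9 × 0.0399 / 3.961×10^-6 = 5.139×10^6 Pa.

5140 kPa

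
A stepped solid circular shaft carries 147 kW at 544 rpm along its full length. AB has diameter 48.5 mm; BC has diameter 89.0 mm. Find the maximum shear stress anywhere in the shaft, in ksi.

ω = 2π·544/60 = 56.97 rad/s, so T = P/ω = 147×10³ / 56.97 = 2580 N·m.
Under the same torque, τ_max = 16T/(πd³) is largest where d is smallest — segment AB (d = 48.5 mm).
τ_max = 16·2580/(π·(0.0485)³) = 1.152×10^8 Pa.

16.7 ksi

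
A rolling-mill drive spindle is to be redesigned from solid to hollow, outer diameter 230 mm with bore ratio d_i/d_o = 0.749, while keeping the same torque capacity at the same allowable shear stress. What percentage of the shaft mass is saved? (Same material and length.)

43.5 %

Equal τ_max and T ⇒ the solid shaft needs d_s³ = d_o³(1−k⁴), so d_s = 230·(1−0.749⁴)^(1/3) = 202.8 mm.
Area ratio A_h/A_s = d_o²(1−k²)/d_s² = (1−k²)/(1−k⁴)^(2/3) = 0.5648.
Mass saving = 1 − 0.5648 = 43.5 %.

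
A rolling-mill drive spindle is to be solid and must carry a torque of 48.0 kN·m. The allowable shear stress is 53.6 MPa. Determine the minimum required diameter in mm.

166 mm

For a solid shaft τ_max = 16T/(πd³), so d = (16T/(π τ_allow))^(1/3) = (16·48000/(π·5.36×10^7))^(1/3) = 0.1658 m.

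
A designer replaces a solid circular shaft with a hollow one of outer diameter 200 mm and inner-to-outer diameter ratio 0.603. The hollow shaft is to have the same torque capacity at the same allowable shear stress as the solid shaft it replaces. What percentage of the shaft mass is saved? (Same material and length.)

Equal τ_max and T ⇒ the solid shaft needs d_s³ = d_o³(1−k⁴), so d_s = 200·(1−0.603⁴)^(1/3) = 190.8 mm.
Area ratio A_h/A_s = d_o²(1−k²)/d_s² = (1−k²)/(1−k⁴)^(2/3) = 0.6995.
Mass saving = 1 − 0.6995 = 30.1 %.

30.1 %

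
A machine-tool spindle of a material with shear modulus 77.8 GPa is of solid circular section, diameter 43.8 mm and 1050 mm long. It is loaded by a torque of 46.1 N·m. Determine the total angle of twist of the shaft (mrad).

J = πd⁴/32 = π(0.0438)⁴/32 = 3.613×10^-7 m⁴.
θ = T·L/(G·J) = 46.10 × 1.05 / (77.8×10⁹ × 3.613×10^-7) = 1.722×10^-3 rad.

1.72 mrad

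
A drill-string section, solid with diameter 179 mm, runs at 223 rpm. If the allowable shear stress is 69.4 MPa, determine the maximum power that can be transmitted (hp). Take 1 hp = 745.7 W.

J = πd⁴/32 = π(0.179)⁴/32 = 1.008×10^-4 m⁴.
T_max = τ_allow·J/r = 6.94×10^7 × 1.008×10^-4 / 0.0895 = 78150 N·m.
ω = 2π·223/60 = 23.35 rad/s, so P_max = T_max·ω = 1.825×10^6 W.

2450 hp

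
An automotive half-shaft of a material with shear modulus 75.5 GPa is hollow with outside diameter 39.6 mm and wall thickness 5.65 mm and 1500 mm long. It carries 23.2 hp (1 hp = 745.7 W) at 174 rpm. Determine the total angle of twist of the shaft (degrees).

6.06°

ω = 2π·174/60 = 18.22 rad/s, so T = P/ω = 23.2×745.7 / 18.22 = 949.5 N·m.
J = π(d_o⁴ − d_i⁴)/32 = π(0.0396⁴ − 0.0283⁴)/32 = 1.785×10^-7 m⁴.
θ = T·L/(G·J) = 949.5 × 1.50 / (75.5×10⁹ × 1.785×10^-7) = 0.1057 rad.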